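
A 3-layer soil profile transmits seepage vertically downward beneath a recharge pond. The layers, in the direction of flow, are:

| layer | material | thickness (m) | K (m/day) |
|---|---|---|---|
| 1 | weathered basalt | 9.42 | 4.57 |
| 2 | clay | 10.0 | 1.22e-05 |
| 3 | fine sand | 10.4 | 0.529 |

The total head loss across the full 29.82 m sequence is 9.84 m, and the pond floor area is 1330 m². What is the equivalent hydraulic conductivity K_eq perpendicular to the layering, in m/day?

Flow is perpendicular to layering, so the layers act in series and the equivalent K is the thickness-weighted harmonic mean.
Total thickness L = 9.42 + 10.0 + 10.4 = 29.82 m.
Σ(b_i/K_i) = 9.42/4.57 + 10.0/1.22e-05 + 10.4/0.529 = 8.197e+05 d.
K_eq = L / Σ(b_i/K_i) = 29.82 / 8.197e+05 = 3.638e-05 m/day.

3.64e-05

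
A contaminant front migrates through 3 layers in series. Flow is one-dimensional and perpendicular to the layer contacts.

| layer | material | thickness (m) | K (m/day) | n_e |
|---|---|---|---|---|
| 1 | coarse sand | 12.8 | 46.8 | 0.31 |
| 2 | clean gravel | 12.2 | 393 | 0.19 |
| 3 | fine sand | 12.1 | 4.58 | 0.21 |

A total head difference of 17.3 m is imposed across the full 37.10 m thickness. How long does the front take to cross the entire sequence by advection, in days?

With flow normal to the layers, continuity requires the same specific discharge q through every layer.
Σ(b_i/K_i) = 12.8/46.8 + 12.2/393 + 12.1/4.58 = 2.946 d.
q = Δh / Σ(b_i/K_i) = 17.3 / 2.946 = 5.871 m/day.
In each layer the seepage velocity is v_i = q/n_i, so the layer transit time is t_i = b_i·n_i / q:
  layer 1 (coarse sand): t_1 = 12.8 × 0.31 / 5.871 = 0.6758 d
  layer 2 (clean gravel): t_2 = 12.2 × 0.19 / 5.871 = 0.3948 d
  layer 3 (fine sand): t_3 = 12.1 × 0.21 / 5.871 = 0.4328 d
Total t = Σ t_i = 1.503 days.

1.50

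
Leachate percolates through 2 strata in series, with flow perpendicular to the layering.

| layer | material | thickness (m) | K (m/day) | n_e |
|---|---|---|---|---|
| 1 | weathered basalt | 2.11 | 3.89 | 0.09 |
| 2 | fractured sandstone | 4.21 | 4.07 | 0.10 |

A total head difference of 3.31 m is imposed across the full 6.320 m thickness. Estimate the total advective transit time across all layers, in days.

0.291

With flow normal to the layers, continuity requires the same specific discharge q through every layer.
Σ(b_i/K_i) = 2.11/3.89 + 4.21/4.07 = 1.577 d.
q = Δh / Σ(b_i/K_i) = 3.31 / 1.577 = 2.099 m/day.
In each layer the seepage velocity is v_i = q/n_i, so the layer transit time is t_i = b_i·n_i / q:
  layer 1 (weathered basalt): t_1 = 2.11 × 0.09 / 2.099 = 0.09046 d
  layer 2 (fractured sandstone): t_2 = 4.21 × 0.10 / 2.099 = 0.2006 d
Total t = Σ t_i = 0.2910 days.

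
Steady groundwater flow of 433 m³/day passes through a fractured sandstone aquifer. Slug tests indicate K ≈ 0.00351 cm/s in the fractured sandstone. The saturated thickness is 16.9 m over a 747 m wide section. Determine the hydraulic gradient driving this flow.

Convert K: 0.00351 cm/s × 864 = 3.033 m/day.
Cross-sectional area A = 747 × 16.9 = 12624 m².
From Q = K·A·i, i = Q / (K·A) = 433 / (3.033 × 12624) = 0.01131.

0.0113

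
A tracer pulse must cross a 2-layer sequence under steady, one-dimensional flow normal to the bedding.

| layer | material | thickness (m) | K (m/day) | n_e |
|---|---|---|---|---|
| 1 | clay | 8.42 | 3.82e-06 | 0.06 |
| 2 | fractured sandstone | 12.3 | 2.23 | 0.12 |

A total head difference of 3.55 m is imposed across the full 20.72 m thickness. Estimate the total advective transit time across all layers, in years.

With flow normal to the layers, continuity requires the same specific discharge q through every layer.
Σ(b_i/K_i) = 8.42/3.82e-06 + 12.3/2.23 = 2.204e+06 d.
q = Δh / Σ(b_i/K_i) = 3.55 / 2.204e+06 = 1.611e-06 m/day.
In each layer the seepage velocity is v_i = q/n_i, so the layer transit time is t_i = b_i·n_i / q:
  layer 1 (clay): t_1 = 8.42 × 0.06 / 1.611e-06 = 3.137e+05 d
  layer 2 (fractured sandstone): t_2 = 12.3 × 0.12 / 1.611e-06 = 9.164e+05 d
Total t = Σ t_i = 1.230e+06 days = 3368 years.

3370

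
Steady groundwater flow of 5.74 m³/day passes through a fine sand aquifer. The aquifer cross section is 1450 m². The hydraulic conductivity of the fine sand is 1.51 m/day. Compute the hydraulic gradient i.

From Q = K·A·i, i = Q / (K·A) = 5.74 / (1.510 × 1450) = 0.002622.

0.00262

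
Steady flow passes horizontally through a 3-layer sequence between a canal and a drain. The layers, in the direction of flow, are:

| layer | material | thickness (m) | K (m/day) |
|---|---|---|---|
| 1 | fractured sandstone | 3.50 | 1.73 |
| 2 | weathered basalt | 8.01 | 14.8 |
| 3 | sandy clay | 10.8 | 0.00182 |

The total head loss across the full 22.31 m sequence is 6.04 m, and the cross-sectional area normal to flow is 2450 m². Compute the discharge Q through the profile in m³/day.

2.49

Flow is perpendicular to layering, so the layers act in series and the equivalent K is the thickness-weighted harmonic mean.
Total thickness L = 3.50 + 8.01 + 10.8 = 22.31 m.
Σ(b_i/K_i) = 3.50/1.73 + 8.01/14.8 + 10.8/0.00182 = 5937 d.
K_eq = L / Σ(b_i/K_i) = 22.31 / 5937 = 0.003758 m/day.
Q = K_eq · A · (Δh/L) = 0.003758 × 2450 × (6.04/22.31) = 2.493 m³/day.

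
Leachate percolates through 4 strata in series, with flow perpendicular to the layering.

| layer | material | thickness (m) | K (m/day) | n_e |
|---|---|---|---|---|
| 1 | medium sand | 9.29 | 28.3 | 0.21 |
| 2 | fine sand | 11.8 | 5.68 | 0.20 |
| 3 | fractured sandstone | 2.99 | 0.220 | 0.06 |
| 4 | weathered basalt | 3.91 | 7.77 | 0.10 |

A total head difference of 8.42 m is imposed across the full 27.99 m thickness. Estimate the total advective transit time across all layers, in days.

With flow normal to the layers, continuity requires the same specific discharge q through every layer.
Σ(b_i/K_i) = 9.29/28.3 + 11.8/5.68 + 2.99/0.220 + 3.91/7.77 = 16.50 d.
q = Δh / Σ(b_i/K_i) = 8.42 / 16.50 = 0.5103 m/day.
In each layer the seepage velocity is v_i = q/n_i, so the layer transit time is t_i = b_i·n_i / q:
  layer 1 (medium sand): t_1 = 9.29 × 0.21 / 0.5103 = 3.823 d
  layer 2 (fine sand): t_2 = 11.8 × 0.20 / 0.5103 = 4.625 d
  layer 3 (fractured sandstone): t_3 = 2.99 × 0.06 / 0.5103 = 0.3516 d
  layer 4 (weathered basalt): t_4 = 3.91 × 0.10 / 0.5103 = 0.7662 d
Total t = Σ t_i = 9.565 days.

9.57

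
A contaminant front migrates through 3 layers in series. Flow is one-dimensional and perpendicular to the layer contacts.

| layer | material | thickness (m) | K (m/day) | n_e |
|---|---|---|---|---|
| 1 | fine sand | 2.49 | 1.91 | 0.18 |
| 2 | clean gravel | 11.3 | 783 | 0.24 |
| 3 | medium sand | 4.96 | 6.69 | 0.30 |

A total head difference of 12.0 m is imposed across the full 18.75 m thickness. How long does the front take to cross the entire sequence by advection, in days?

With flow normal to the layers, continuity requires the same specific discharge q through every layer.
Σ(b_i/K_i) = 2.49/1.91 + 11.3/783 + 4.96/6.69 = 2.060 d.
q = Δh / Σ(b_i/K_i) = 12.0 / 2.060 = 5.827 m/day.
In each layer the seepage velocity is v_i = q/n_i, so the layer transit time is t_i = b_i·n_i / q:
  layer 1 (fine sand): t_1 = 2.49 × 0.18 / 5.827 = 0.07692 d
  layer 2 (clean gravel): t_2 = 11.3 × 0.24 / 5.827 = 0.4654 d
  layer 3 (medium sand): t_3 = 4.96 × 0.30 / 5.827 = 0.2554 d
Total t = Σ t_i = 0.7977 days.

0.798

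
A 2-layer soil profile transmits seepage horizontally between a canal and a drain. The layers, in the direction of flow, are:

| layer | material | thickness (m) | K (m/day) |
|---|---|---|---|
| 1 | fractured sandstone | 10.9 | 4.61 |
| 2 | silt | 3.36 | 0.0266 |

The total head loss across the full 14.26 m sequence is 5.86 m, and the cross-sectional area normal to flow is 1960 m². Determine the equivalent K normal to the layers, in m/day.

Flow is perpendicular to layering, so the layers act in series and the equivalent K is the thickness-weighted harmonic mean.
Total thickness L = 10.9 + 3.36 = 14.26 m.
Σ(b_i/K_i) = 10.9/4.61 + 3.36/0.0266 = 128.7 d.
K_eq = L / Σ(b_i/K_i) = 14.26 / 128.7 = 0.1108 m/day.

0.111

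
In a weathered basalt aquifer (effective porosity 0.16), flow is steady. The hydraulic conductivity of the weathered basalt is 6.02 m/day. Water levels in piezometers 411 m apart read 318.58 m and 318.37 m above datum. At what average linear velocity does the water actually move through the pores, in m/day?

Hydraulic gradient i = (318.58 − 318.37) / 411 = 0.21 / 411 = 0.0005109.
Darcy flux q = K · i = 6.020 × 0.0005109 = 0.003076 m/day.
Seepage velocity v = q / n_e = 0.003076 / 0.16 = 0.01922 m/day.

0.0192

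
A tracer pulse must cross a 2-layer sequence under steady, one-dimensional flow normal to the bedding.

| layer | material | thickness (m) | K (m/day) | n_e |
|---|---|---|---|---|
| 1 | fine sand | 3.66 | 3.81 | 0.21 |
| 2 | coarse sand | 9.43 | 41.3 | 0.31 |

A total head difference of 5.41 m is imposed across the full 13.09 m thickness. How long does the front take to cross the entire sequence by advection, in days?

0.811

With flow normal to the layers, continuity requires the same specific discharge q through every layer.
Σ(b_i/K_i) = 3.66/3.81 + 9.43/41.3 = 1.189 d.
q = Δh / Σ(b_i/K_i) = 5.41 / 1.189 = 4.550 m/day.
In each layer the seepage velocity is v_i = q/n_i, so the layer transit time is t_i = b_i·n_i / q:
  layer 1 (fine sand): t_1 = 3.66 × 0.21 / 4.550 = 0.1689 d
  layer 2 (coarse sand): t_2 = 9.43 × 0.31 / 4.550 = 0.6425 d
Total t = Σ t_i = 0.8114 days.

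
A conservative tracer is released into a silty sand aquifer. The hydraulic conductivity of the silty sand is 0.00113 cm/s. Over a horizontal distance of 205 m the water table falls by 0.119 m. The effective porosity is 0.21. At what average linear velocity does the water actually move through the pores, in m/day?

0.00270

Convert K: 0.00113 cm/s × 864 = 0.9763 m/day.
Hydraulic gradient i = Δh / L = 0.119 / 205 = 0.0005805.
Darcy flux q = K · i = 0.9763 × 0.0005805 = 0.0005667 m/day.
Seepage velocity v = q / n_e = 0.0005667 / 0.21 = 0.002699 m/day.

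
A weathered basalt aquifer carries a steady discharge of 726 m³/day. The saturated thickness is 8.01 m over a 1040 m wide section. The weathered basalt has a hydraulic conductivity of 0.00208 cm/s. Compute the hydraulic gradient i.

Convert K: 0.00208 cm/s × 864 = 1.797 m/day.
Cross-sectional area A = 1040 × 8.01 = 8330 m².
From Q = K·A·i, i = Q / (K·A) = 726 / (1.797 × 8330) = 0.04849.

0.0485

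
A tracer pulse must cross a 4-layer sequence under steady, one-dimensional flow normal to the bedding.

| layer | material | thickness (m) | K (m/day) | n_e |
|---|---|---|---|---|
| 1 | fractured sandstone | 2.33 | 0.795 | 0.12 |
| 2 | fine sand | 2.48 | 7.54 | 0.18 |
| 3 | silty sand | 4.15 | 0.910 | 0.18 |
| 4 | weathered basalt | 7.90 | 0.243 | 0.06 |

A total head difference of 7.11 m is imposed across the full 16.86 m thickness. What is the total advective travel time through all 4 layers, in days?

11.0

With flow normal to the layers, continuity requires the same specific discharge q through every layer.
Σ(b_i/K_i) = 2.33/0.795 + 2.48/7.54 + 4.15/0.910 + 7.90/0.243 = 40.33 d.
q = Δh / Σ(b_i/K_i) = 7.11 / 40.33 = 0.1763 m/day.
In each layer the seepage velocity is v_i = q/n_i, so the layer transit time is t_i = b_i·n_i / q:
  layer 1 (fractured sandstone): t_1 = 2.33 × 0.12 / 0.1763 = 1.586 d
  layer 2 (fine sand): t_2 = 2.48 × 0.18 / 0.1763 = 2.532 d
  layer 3 (silty sand): t_3 = 4.15 × 0.18 / 0.1763 = 4.237 d
  layer 4 (weathered basalt): t_4 = 7.90 × 0.06 / 0.1763 = 2.689 d
Total t = Σ t_i = 11.04 days.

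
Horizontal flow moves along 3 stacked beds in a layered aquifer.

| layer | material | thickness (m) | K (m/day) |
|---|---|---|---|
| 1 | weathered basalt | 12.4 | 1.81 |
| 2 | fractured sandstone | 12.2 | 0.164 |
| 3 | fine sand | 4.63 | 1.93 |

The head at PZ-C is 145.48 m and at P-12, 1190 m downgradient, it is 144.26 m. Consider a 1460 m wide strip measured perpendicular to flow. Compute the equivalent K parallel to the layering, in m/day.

1.14

Flow is parallel to layering, so each bed carries its own Darcy discharge and the transmissivities add.
Σ(K_i·b_i) = 1.81×12.4 + 0.164×12.2 + 1.93×4.63 = 33.38 m²/day.
Total thickness b = 29.23 m, so K_eq = Σ(K_i·b_i)/b = 1.142 m/day.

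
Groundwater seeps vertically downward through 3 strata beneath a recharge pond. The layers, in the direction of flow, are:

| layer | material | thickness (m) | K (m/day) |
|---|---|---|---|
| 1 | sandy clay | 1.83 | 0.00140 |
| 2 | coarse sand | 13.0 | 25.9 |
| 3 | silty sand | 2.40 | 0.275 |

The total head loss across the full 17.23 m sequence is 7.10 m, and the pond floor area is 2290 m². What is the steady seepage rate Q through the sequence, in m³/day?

12.4

Flow is perpendicular to layering, so the layers act in series and the equivalent K is the thickness-weighted harmonic mean.
Total thickness L = 1.83 + 13.0 + 2.40 = 17.23 m.
Σ(b_i/K_i) = 1.83/0.00140 + 13.0/25.9 + 2.40/0.275 = 1316 d.
K_eq = L / Σ(b_i/K_i) = 17.23 / 1316 = 0.01309 m/day.
Q = K_eq · A · (Δh/L) = 0.01309 × 2290 × (7.10/17.23) = 12.35 m³/day.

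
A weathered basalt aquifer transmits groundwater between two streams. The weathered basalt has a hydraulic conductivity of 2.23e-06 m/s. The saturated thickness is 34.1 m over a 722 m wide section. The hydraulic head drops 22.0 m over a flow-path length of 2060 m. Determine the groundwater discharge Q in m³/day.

50.7

Convert K: 2.23e-06 m/s × 86400 = 0.1927 m/day.
Cross-sectional area A = 722 × 34.1 = 24620 m².
Hydraulic gradient i = Δh / L = 22.0 / 2060 = 0.01068.
Darcy's law: Q = K · A · i = 0.1927 × 24620 × 0.01068 = 50.66 m³/day.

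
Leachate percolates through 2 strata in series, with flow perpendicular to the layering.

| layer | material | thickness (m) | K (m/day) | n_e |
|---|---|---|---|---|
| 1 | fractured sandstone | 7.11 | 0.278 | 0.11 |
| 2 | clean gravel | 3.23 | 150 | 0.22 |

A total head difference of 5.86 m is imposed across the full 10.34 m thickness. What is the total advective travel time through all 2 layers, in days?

6.52

With flow normal to the layers, continuity requires the same specific discharge q through every layer.
Σ(b_i/K_i) = 7.11/0.278 + 3.23/150 = 25.60 d.
q = Δh / Σ(b_i/K_i) = 5.86 / 25.60 = 0.2289 m/day.
In each layer the seepage velocity is v_i = q/n_i, so the layer transit time is t_i = b_i·n_i / q:
  layer 1 (fractured sandstone): t_1 = 7.11 × 0.11 / 0.2289 = 3.416 d
  layer 2 (clean gravel): t_2 = 3.23 × 0.22 / 0.2289 = 3.104 d
Total t = Σ t_i = 6.520 days.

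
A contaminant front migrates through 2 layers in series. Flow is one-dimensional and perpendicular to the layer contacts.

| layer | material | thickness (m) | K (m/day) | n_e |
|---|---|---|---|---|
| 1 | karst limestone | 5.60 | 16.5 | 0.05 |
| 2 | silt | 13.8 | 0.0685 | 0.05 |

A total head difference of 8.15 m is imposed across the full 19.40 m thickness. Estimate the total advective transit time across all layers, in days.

24.0

With flow normal to the layers, continuity requires the same specific discharge q through every layer.
Σ(b_i/K_i) = 5.60/16.5 + 13.8/0.0685 = 201.8 d.
q = Δh / Σ(b_i/K_i) = 8.15 / 201.8 = 0.04039 m/day.
In each layer the seepage velocity is v_i = q/n_i, so the layer transit time is t_i = b_i·n_i / q:
  layer 1 (karst limestone): t_1 = 5.60 × 0.05 / 0.04039 = 6.933 d
  layer 2 (silt): t_2 = 13.8 × 0.05 / 0.04039 = 17.08 d
Total t = Σ t_i = 24.02 days.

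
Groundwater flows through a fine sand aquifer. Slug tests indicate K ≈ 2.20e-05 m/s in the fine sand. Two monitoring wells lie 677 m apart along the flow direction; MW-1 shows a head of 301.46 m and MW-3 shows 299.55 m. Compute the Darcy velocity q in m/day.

0.00536

Convert K: 2.20e-05 m/s × 86400 = 1.901 m/day.
Hydraulic gradient i = (301.46 − 299.55) / 677 = 1.91 / 677 = 0.002821.
Specific discharge q = K · i = 1.901 × 0.002821 = 0.005363 m/day.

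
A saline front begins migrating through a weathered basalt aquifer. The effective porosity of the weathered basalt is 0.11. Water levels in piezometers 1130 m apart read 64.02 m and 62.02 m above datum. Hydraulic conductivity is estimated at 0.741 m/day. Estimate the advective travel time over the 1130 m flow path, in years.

259

Hydraulic gradient i = (64.02 − 62.02) / 1130 = 2 / 1130 = 0.001770.
Darcy flux q = K · i = 0.7410 × 0.001770 = 0.001312 m/day.
Seepage velocity v = q / n_e = 0.001312 / 0.11 = 0.01192 m/day.
Travel time t = L / v = 1130 / 0.01192 = 94777 days = 259.5 years.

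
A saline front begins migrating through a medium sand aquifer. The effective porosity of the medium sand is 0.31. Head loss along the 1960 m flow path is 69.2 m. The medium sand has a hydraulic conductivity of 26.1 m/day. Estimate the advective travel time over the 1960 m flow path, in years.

1.81

Hydraulic gradient i = Δh / L = 69.2 / 1960 = 0.03531.
Darcy flux q = K · i = 26.10 × 0.03531 = 0.9215 m/day.
Seepage velocity v = q / n_e = 0.9215 / 0.31 = 2.973 m/day.
Travel time t = L / v = 1960 / 2.973 = 659.4 days = 1.805 years.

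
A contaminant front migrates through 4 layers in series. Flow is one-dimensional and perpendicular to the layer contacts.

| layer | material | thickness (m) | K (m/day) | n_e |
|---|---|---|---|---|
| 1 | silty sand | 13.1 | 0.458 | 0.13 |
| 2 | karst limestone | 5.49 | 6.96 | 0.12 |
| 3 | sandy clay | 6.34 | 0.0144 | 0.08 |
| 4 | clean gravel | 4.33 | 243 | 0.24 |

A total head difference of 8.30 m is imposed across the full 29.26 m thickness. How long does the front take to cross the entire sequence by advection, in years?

0.606

With flow normal to the layers, continuity requires the same specific discharge q through every layer.
Σ(b_i/K_i) = 13.1/0.458 + 5.49/6.96 + 6.34/0.0144 + 4.33/243 = 469.7 d.
q = Δh / Σ(b_i/K_i) = 8.30 / 469.7 = 0.01767 m/day.
In each layer the seepage velocity is v_i = q/n_i, so the layer transit time is t_i = b_i·n_i / q:
  layer 1 (silty sand): t_1 = 13.1 × 0.13 / 0.01767 = 96.37 d
  layer 2 (karst limestone): t_2 = 5.49 × 0.12 / 0.01767 = 37.28 d
  layer 3 (sandy clay): t_3 = 6.34 × 0.08 / 0.01767 = 28.70 d
  layer 4 (clean gravel): t_4 = 4.33 × 0.24 / 0.01767 = 58.81 d
Total t = Σ t_i = 221.2 days = 0.6055 years.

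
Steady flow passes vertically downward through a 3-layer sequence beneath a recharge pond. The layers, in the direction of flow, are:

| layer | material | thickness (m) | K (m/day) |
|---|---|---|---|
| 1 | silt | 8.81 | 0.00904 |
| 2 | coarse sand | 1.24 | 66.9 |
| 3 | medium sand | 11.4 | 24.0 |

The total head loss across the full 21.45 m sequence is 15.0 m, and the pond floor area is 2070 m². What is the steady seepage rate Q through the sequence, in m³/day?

Flow is perpendicular to layering, so the layers act in series and the equivalent K is the thickness-weighted harmonic mean.
Total thickness L = 8.81 + 1.24 + 11.4 = 21.45 m.
Σ(b_i/K_i) = 8.81/0.00904 + 1.24/66.9 + 11.4/24.0 = 975.1 d.
K_eq = L / Σ(b_i/K_i) = 21.45 / 975.1 = 0.02200 m/day.
Q = K_eq · A · (Δh/L) = 0.02200 × 2070 × (15.0/21.45) = 31.84 m³/day.

31.8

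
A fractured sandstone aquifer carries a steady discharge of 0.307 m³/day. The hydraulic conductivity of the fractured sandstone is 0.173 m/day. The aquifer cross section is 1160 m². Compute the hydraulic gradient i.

From Q = K·A·i, i = Q / (K·A) = 0.307 / (0.1730 × 1160) = 0.001530.

0.00153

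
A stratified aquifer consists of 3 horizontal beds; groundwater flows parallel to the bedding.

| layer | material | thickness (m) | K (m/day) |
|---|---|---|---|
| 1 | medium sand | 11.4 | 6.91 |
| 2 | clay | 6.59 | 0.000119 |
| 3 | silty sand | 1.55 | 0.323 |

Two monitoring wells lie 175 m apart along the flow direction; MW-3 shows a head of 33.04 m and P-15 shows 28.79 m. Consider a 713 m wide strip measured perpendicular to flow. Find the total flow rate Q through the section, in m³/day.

1370

Flow is parallel to layering, so each bed carries its own Darcy discharge and the transmissivities add.
Σ(K_i·b_i) = 6.91×11.4 + 0.000119×6.59 + 0.323×1.55 = 79.28 m²/day.
Hydraulic gradient i = (33.04 − 28.79) / 175 = 4.25 / 175 = 0.02429.
Q = Σ(K_i·b_i) · W · i = 79.28 × 713 × 0.02429 = 1373 m³/day.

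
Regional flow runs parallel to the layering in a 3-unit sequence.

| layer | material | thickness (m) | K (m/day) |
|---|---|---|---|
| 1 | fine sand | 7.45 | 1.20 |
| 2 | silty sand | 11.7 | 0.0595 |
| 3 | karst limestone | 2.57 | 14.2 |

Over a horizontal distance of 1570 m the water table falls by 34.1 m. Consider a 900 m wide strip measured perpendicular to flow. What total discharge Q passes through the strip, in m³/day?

Flow is parallel to layering, so each bed carries its own Darcy discharge and the transmissivities add.
Σ(K_i·b_i) = 1.20×7.45 + 0.0595×11.7 + 14.2×2.57 = 46.13 m²/day.
Hydraulic gradient i = Δh / L = 34.1 / 1570 = 0.02172.
Q = Σ(K_i·b_i) · W · i = 46.13 × 900 × 0.02172 = 901.7 m³/day.

902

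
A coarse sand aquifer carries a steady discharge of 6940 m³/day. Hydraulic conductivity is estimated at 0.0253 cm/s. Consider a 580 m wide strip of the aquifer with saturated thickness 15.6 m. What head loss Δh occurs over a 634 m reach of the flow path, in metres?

22.2

Convert K: 0.0253 cm/s × 864 = 21.86 m/day.
Cross-sectional area A = 580 × 15.6 = 9048 m².
From Q = K·A·i, i = Q / (K·A) = 6940 / (21.86 × 9048) = 0.03509.
Head loss Δh = i · L = 0.03509 × 634 = 22.25 m.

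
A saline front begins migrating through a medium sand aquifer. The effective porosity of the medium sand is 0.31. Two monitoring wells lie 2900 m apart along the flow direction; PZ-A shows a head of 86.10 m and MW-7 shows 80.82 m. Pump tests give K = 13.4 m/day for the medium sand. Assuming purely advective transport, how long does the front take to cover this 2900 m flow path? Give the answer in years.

101

Hydraulic gradient i = (86.10 − 80.82) / 2900 = 5.28 / 2900 = 0.001821.
Darcy flux q = K · i = 13.40 × 0.001821 = 0.02440 m/day.
Seepage velocity v = q / n_e = 0.02440 / 0.31 = 0.07870 m/day.
Travel time t = L / v = 2900 / 0.07870 = 36848 days = 100.9 years.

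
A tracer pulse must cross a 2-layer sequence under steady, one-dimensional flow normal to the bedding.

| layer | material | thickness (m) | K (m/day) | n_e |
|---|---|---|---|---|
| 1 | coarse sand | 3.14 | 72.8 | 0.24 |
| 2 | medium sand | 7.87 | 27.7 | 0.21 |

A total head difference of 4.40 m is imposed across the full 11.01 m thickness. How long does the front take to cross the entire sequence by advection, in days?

With flow normal to the layers, continuity requires the same specific discharge q through every layer.
Σ(b_i/K_i) = 3.14/72.8 + 7.87/27.7 = 0.3272 d.
q = Δh / Σ(b_i/K_i) = 4.40 / 0.3272 = 13.45 m/day.
In each layer the seepage velocity is v_i = q/n_i, so the layer transit time is t_i = b_i·n_i / q:
  layer 1 (coarse sand): t_1 = 3.14 × 0.24 / 13.45 = 0.05605 d
  layer 2 (medium sand): t_2 = 7.87 × 0.21 / 13.45 = 0.1229 d
Total t = Σ t_i = 0.1790 days.

0.179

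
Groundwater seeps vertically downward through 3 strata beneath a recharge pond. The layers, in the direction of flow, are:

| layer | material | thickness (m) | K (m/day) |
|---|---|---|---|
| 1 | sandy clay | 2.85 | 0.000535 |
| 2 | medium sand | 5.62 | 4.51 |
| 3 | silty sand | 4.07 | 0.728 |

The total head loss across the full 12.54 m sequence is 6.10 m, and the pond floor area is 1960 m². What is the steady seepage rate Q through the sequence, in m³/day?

Flow is perpendicular to layering, so the layers act in series and the equivalent K is the thickness-weighted harmonic mean.
Total thickness L = 2.85 + 5.62 + 4.07 = 12.54 m.
Σ(b_i/K_i) = 2.85/0.000535 + 5.62/4.51 + 4.07/0.728 = 5334 d.
K_eq = L / Σ(b_i/K_i) = 12.54 / 5334 = 0.002351 m/day.
Q = K_eq · A · (Δh/L) = 0.002351 × 1960 × (6.10/12.54) = 2.241 m³/day.

2.24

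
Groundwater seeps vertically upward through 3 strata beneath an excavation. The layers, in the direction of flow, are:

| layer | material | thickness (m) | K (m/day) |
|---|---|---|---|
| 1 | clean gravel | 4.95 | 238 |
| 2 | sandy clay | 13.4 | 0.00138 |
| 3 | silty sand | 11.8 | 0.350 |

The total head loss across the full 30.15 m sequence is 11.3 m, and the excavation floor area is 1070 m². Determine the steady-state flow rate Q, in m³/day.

1.24

Flow is perpendicular to layering, so the layers act in series and the equivalent K is the thickness-weighted harmonic mean.
Total thickness L = 4.95 + 13.4 + 11.8 = 30.15 m.
Σ(b_i/K_i) = 4.95/238 + 13.4/0.00138 + 11.8/0.350 = 9744 d.
K_eq = L / Σ(b_i/K_i) = 30.15 / 9744 = 0.003094 m/day.
Q = K_eq · A · (Δh/L) = 0.003094 × 1070 × (11.3/30.15) = 1.241 m³/day.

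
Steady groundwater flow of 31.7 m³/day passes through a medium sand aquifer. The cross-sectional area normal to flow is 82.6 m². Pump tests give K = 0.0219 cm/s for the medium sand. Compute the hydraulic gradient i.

Convert K: 0.0219 cm/s × 864 = 18.92 m/day.
From Q = K·A·i, i = Q / (K·A) = 31.7 / (18.92 × 82.60) = 0.02028.

0.0203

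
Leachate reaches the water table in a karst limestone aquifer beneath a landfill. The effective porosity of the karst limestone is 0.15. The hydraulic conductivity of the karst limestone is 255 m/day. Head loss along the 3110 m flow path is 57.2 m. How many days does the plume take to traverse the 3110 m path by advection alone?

99.5

Hydraulic gradient i = Δh / L = 57.2 / 3110 = 0.01839.
Darcy flux q = K · i = 255.0 × 0.01839 = 4.690 m/day.
Seepage velocity v = q / n_e = 4.690 / 0.15 = 31.27 m/day.
Travel time t = L / v = 3110 / 31.27 = 99.47 days.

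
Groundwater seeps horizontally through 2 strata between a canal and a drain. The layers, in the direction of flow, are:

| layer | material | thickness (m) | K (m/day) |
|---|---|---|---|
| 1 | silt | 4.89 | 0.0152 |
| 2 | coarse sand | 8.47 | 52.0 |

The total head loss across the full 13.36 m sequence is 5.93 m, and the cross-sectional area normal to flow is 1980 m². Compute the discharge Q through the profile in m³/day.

Flow is perpendicular to layering, so the layers act in series and the equivalent K is the thickness-weighted harmonic mean.
Total thickness L = 4.89 + 8.47 = 13.36 m.
Σ(b_i/K_i) = 4.89/0.0152 + 8.47/52.0 = 321.9 d.
K_eq = L / Σ(b_i/K_i) = 13.36 / 321.9 = 0.04151 m/day.
Q = K_eq · A · (Δh/L) = 0.04151 × 1980 × (5.93/13.36) = 36.48 m³/day.

36.5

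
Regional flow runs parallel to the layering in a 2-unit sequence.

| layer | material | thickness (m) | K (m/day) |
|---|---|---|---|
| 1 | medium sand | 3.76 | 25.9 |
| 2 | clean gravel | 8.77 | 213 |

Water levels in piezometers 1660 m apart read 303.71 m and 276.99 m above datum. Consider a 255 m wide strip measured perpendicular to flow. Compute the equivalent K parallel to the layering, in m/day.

157

Flow is parallel to layering, so each bed carries its own Darcy discharge and the transmissivities add.
Σ(K_i·b_i) = 25.9×3.76 + 213×8.77 = 1965 m²/day.
Total thickness b = 12.53 m, so K_eq = Σ(K_i·b_i)/b = 156.9 m/day.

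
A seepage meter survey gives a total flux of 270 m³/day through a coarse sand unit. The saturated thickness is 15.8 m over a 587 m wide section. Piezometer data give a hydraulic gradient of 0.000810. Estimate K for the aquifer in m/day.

35.9

Cross-sectional area A = 587 × 15.8 = 9275 m².
Hydraulic gradient i = 0.000810.
From Q = K·A·i, K = Q / (A·i) = 270 / (9275 × 0.0008100) = 35.94 m/day.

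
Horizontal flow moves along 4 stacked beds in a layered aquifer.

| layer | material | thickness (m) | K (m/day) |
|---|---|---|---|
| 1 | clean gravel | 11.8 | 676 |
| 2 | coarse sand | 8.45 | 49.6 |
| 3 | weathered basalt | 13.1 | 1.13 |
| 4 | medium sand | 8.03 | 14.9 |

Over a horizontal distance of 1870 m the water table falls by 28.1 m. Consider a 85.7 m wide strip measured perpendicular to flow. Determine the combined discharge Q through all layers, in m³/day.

11000

Flow is parallel to layering, so each bed carries its own Darcy discharge and the transmissivities add.
Σ(K_i·b_i) = 676×11.8 + 49.6×8.45 + 1.13×13.1 + 14.9×8.03 = 8530 m²/day.
Hydraulic gradient i = Δh / L = 28.1 / 1870 = 0.01503.
Q = Σ(K_i·b_i) · W · i = 8530 × 85.7 × 0.01503 = 10985 m³/day.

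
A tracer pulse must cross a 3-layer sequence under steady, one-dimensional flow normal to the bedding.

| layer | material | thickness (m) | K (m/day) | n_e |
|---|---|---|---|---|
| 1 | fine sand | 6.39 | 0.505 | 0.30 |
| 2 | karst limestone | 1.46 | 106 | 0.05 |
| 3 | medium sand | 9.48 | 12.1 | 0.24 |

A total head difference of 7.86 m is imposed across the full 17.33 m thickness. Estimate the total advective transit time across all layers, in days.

With flow normal to the layers, continuity requires the same specific discharge q through every layer.
Σ(b_i/K_i) = 6.39/0.505 + 1.46/106 + 9.48/12.1 = 13.45 d.
q = Δh / Σ(b_i/K_i) = 7.86 / 13.45 = 0.5844 m/day.
In each layer the seepage velocity is v_i = q/n_i, so the layer transit time is t_i = b_i·n_i / q:
  layer 1 (fine sand): t_1 = 6.39 × 0.30 / 0.5844 = 3.281 d
  layer 2 (karst limestone): t_2 = 1.46 × 0.05 / 0.5844 = 0.1249 d
  layer 3 (medium sand): t_3 = 9.48 × 0.24 / 0.5844 = 3.894 d
Total t = Σ t_i = 7.299 days.

7.30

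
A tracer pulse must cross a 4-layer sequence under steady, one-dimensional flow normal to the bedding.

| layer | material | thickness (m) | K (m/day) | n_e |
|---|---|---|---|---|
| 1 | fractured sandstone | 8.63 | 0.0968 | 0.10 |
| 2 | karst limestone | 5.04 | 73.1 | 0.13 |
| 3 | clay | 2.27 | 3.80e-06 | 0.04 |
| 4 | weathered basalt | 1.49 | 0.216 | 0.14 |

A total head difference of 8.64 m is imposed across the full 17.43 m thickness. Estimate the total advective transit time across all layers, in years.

With flow normal to the layers, continuity requires the same specific discharge q through every layer.
Σ(b_i/K_i) = 8.63/0.0968 + 5.04/73.1 + 2.27/3.80e-06 + 1.49/0.216 = 5.975e+05 d.
q = Δh / Σ(b_i/K_i) = 8.64 / 5.975e+05 = 1.446e-05 m/day.
In each layer the seepage velocity is v_i = q/n_i, so the layer transit time is t_i = b_i·n_i / q:
  layer 1 (fractured sandstone): t_1 = 8.63 × 0.10 / 1.446e-05 = 59677 d
  layer 2 (karst limestone): t_2 = 5.04 × 0.13 / 1.446e-05 = 45308 d
  layer 3 (clay): t_3 = 2.27 × 0.04 / 1.446e-05 = 6279 d
  layer 4 (weathered basalt): t_4 = 1.49 × 0.14 / 1.446e-05 = 14425 d
Total t = Σ t_i = 1.257e+05 days = 344.1 years.

344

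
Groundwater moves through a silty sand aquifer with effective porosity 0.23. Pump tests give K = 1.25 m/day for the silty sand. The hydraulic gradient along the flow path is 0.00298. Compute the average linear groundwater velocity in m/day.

0.0162

Hydraulic gradient i = 0.00298.
Darcy flux q = K · i = 1.250 × 0.002980 = 0.003725 m/day.
Seepage velocity v = q / n_e = 0.003725 / 0.23 = 0.01620 m/day.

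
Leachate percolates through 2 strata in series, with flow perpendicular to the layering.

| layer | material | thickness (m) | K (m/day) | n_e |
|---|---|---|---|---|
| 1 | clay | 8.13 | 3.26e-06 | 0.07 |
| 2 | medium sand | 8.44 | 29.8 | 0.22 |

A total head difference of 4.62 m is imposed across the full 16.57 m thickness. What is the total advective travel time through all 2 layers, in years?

With flow normal to the layers, continuity requires the same specific discharge q through every layer.
Σ(b_i/K_i) = 8.13/3.26e-06 + 8.44/29.8 = 2.494e+06 d.
q = Δh / Σ(b_i/K_i) = 4.62 / 2.494e+06 = 1.853e-06 m/day.
In each layer the seepage velocity is v_i = q/n_i, so the layer transit time is t_i = b_i·n_i / q:
  layer 1 (clay): t_1 = 8.13 × 0.07 / 1.853e-06 = 3.072e+05 d
  layer 2 (medium sand): t_2 = 8.44 × 0.22 / 1.853e-06 = 1.002e+06 d
Total t = Σ t_i = 1.309e+06 days = 3585 years.

3590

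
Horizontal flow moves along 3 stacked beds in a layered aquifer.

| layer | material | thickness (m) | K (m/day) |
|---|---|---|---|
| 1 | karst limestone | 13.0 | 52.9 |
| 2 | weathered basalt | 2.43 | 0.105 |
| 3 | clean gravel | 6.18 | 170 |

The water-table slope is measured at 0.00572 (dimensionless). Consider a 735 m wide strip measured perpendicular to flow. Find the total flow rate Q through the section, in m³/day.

7310

Flow is parallel to layering, so each bed carries its own Darcy discharge and the transmissivities add.
Σ(K_i·b_i) = 52.9×13.0 + 0.105×2.43 + 170×6.18 = 1739 m²/day.
Hydraulic gradient i = 0.00572.
Q = Σ(K_i·b_i) · W · i = 1739 × 735 × 0.005720 = 7309 m³/day.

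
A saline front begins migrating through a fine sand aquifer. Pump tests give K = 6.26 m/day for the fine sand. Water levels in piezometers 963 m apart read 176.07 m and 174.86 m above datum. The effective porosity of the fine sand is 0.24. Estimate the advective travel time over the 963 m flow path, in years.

80.4

Hydraulic gradient i = (176.07 − 174.86) / 963 = 1.21 / 963 = 0.001256.
Darcy flux q = K · i = 6.260 × 0.001256 = 0.007866 m/day.
Seepage velocity v = q / n_e = 0.007866 / 0.24 = 0.03277 m/day.
Travel time t = L / v = 963 / 0.03277 = 29384 days = 80.45 years.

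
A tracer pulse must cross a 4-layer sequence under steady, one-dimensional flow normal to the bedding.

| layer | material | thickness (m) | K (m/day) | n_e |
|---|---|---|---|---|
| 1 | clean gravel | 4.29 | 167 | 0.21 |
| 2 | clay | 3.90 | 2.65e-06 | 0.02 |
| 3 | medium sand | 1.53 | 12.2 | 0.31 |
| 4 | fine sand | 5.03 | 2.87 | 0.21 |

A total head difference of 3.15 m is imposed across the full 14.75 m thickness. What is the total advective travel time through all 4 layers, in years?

With flow normal to the layers, continuity requires the same specific discharge q through every layer.
Σ(b_i/K_i) = 4.29/167 + 3.90/2.65e-06 + 1.53/12.2 + 5.03/2.87 = 1.472e+06 d.
q = Δh / Σ(b_i/K_i) = 3.15 / 1.472e+06 = 2.140e-06 m/day.
In each layer the seepage velocity is v_i = q/n_i, so the layer transit time is t_i = b_i·n_i / q:
  layer 1 (clean gravel): t_1 = 4.29 × 0.21 / 2.140e-06 = 4.209e+05 d
  layer 2 (clay): t_2 = 3.90 × 0.02 / 2.140e-06 = 36442 d
  layer 3 (medium sand): t_3 = 1.53 × 0.31 / 2.140e-06 = 2.216e+05 d
  layer 4 (fine sand): t_4 = 5.03 × 0.21 / 2.140e-06 = 4.935e+05 d
Total t = Σ t_i = 1.172e+06 days = 3210 years.

3210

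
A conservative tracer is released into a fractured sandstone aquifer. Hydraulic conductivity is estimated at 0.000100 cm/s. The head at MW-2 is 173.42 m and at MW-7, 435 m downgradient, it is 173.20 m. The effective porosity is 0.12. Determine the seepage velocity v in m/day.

0.000364

Convert K: 0.000100 cm/s × 864 = 0.08640 m/day.
Hydraulic gradient i = (173.42 − 173.20) / 435 = 0.22 / 435 = 0.0005057.
Darcy flux q = K · i = 0.08640 × 0.0005057 = 4.370e-05 m/day.
Seepage velocity v = q / n_e = 4.370e-05 / 0.12 = 0.0003641 m/day.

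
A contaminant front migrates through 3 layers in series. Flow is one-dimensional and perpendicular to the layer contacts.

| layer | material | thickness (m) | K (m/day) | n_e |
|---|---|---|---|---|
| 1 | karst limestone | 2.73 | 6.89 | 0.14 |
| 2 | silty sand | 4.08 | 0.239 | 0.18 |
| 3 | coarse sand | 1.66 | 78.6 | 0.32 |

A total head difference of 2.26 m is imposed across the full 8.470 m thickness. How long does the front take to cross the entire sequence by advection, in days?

With flow normal to the layers, continuity requires the same specific discharge q through every layer.
Σ(b_i/K_i) = 2.73/6.89 + 4.08/0.239 + 1.66/78.6 = 17.49 d.
q = Δh / Σ(b_i/K_i) = 2.26 / 17.49 = 0.1292 m/day.
In each layer the seepage velocity is v_i = q/n_i, so the layer transit time is t_i = b_i·n_i / q:
  layer 1 (karst limestone): t_1 = 2.73 × 0.14 / 0.1292 = 2.958 d
  layer 2 (silty sand): t_2 = 4.08 × 0.18 / 0.1292 = 5.683 d
  layer 3 (coarse sand): t_3 = 1.66 × 0.32 / 0.1292 = 4.111 d
Total t = Σ t_i = 12.75 days.

12.8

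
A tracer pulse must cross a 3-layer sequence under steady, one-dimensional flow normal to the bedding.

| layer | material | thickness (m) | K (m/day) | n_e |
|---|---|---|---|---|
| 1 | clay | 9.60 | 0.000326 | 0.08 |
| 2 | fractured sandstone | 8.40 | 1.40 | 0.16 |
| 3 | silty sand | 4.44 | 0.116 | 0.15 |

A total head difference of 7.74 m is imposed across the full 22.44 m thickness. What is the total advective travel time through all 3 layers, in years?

With flow normal to the layers, continuity requires the same specific discharge q through every layer.
Σ(b_i/K_i) = 9.60/0.000326 + 8.40/1.40 + 4.44/0.116 = 29492 d.
q = Δh / Σ(b_i/K_i) = 7.74 / 29492 = 0.0002624 m/day.
In each layer the seepage velocity is v_i = q/n_i, so the layer transit time is t_i = b_i·n_i / q:
  layer 1 (clay): t_1 = 9.60 × 0.08 / 0.0002624 = 2926 d
  layer 2 (fractured sandstone): t_2 = 8.40 × 0.16 / 0.0002624 = 5121 d
  layer 3 (silty sand): t_3 = 4.44 × 0.15 / 0.0002624 = 2538 d
Total t = Σ t_i = 10585 days = 28.98 years.

29.0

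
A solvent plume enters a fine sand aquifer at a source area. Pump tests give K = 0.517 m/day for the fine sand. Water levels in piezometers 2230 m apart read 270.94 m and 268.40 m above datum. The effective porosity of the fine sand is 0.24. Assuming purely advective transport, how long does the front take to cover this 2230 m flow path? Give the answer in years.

2490

Hydraulic gradient i = (270.94 − 268.40) / 2230 = 2.54 / 2230 = 0.001139.
Darcy flux q = K · i = 0.5170 × 0.001139 = 0.0005889 m/day.
Seepage velocity v = q / n_e = 0.0005889 / 0.24 = 0.002454 m/day.
Travel time t = L / v = 2230 / 0.002454 = 9.089e+05 days = 2488 years.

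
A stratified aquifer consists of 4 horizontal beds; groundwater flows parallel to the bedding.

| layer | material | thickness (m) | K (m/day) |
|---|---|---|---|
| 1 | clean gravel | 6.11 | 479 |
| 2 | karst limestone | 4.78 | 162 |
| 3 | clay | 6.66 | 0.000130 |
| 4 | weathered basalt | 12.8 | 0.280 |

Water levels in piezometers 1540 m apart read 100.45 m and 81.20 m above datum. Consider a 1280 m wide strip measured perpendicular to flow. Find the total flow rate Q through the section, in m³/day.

Flow is parallel to layering, so each bed carries its own Darcy discharge and the transmissivities add.
Σ(K_i·b_i) = 479×6.11 + 162×4.78 + 0.000130×6.66 + 0.280×12.8 = 3705 m²/day.
Hydraulic gradient i = (100.45 − 81.20) / 1540 = 19.25 / 1540 = 0.01250.
Q = Σ(K_i·b_i) · W · i = 3705 × 1280 × 0.01250 = 59274 m³/day.

59300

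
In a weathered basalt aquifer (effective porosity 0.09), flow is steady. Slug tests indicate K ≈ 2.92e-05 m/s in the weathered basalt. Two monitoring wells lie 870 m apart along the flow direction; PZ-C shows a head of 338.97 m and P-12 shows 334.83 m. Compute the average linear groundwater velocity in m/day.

0.133

Convert K: 2.92e-05 m/s × 86400 = 2.523 m/day.
Hydraulic gradient i = (338.97 − 334.83) / 870 = 4.14 / 870 = 0.004759.
Darcy flux q = K · i = 2.523 × 0.004759 = 0.01201 m/day.
Seepage velocity v = q / n_e = 0.01201 / 0.09 = 0.1334 m/day.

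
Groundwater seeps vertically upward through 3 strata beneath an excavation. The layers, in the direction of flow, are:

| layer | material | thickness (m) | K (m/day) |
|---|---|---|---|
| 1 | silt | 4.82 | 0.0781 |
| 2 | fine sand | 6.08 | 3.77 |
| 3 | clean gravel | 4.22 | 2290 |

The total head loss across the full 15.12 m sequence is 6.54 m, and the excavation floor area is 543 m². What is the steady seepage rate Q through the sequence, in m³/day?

Flow is perpendicular to layering, so the layers act in series and the equivalent K is the thickness-weighted harmonic mean.
Total thickness L = 4.82 + 6.08 + 4.22 = 15.12 m.
Σ(b_i/K_i) = 4.82/0.0781 + 6.08/3.77 + 4.22/2290 = 63.33 d.
K_eq = L / Σ(b_i/K_i) = 15.12 / 63.33 = 0.2387 m/day.
Q = K_eq · A · (Δh/L) = 0.2387 × 543 × (6.54/15.12) = 56.07 m³/day.

56.1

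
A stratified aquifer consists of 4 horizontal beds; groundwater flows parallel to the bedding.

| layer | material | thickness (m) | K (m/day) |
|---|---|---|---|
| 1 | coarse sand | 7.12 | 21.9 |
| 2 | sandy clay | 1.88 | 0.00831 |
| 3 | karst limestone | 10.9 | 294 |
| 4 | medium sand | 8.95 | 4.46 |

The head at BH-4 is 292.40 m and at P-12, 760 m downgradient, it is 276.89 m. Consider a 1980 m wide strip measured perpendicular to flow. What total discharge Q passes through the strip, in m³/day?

137000

Flow is parallel to layering, so each bed carries its own Darcy discharge and the transmissivities add.
Σ(K_i·b_i) = 21.9×7.12 + 0.00831×1.88 + 294×10.9 + 4.46×8.95 = 3400 m²/day.
Hydraulic gradient i = (292.40 − 276.89) / 760 = 15.51 / 760 = 0.02041.
Q = Σ(K_i·b_i) · W · i = 3400 × 1980 × 0.02041 = 1.374e+05 m³/day.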